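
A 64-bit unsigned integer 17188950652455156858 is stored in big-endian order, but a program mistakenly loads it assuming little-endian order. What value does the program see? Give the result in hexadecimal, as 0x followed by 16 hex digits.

0x7AFC4E258C6B8BEE

17188950652455156858 in 64-bit hexadecimal is 0xEE8B6B8C254EFC7A.
Stored big-endian, the bytes at ascending addresses are EE 8B 6B 8C 25 4E FC 7A.
Read back as little-endian, the first byte is least significant, giving 0x7AFC4E258C6B8BEE.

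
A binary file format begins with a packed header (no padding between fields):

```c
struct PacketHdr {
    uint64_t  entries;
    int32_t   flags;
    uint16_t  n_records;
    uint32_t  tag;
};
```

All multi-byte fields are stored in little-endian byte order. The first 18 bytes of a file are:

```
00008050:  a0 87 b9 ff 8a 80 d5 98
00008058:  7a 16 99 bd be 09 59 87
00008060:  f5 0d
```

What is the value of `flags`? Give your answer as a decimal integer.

`flags` follows `entries` (8 bytes), so it starts at byte offset 8 and occupies 4 bytes.
Bytes at offsets 8..11: 7A 16 99 BD.
Little-endian: lowest address holds the least-significant byte.
Reassemble most-significant byte first: BD 99 16 7A → 0xBD99167A.
Top bit is set, so as a signed 32-bit value this is 0xBD99167A − 2^32 = -1114040710.

-1114040710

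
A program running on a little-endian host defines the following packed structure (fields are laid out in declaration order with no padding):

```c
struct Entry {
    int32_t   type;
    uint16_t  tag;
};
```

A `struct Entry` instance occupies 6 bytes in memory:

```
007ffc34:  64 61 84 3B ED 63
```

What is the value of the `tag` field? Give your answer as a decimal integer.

25581

`tag` follows `type` (4 bytes), so it starts at byte offset 4 and occupies 2 bytes.
Bytes at offsets 4..5: ED 63.
Little-endian: lowest address holds the least-significant byte.
Reassemble most-significant byte first: 63 ED → 0x63ED.
0x63ED = 25581.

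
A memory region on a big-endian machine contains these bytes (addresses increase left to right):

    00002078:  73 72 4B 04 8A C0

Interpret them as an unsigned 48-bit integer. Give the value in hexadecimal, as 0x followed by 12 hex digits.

In big-endian order the high byte comes first in memory.
The bytes are already most-significant first: 0x73724B048AC0.

0x73724B048AC0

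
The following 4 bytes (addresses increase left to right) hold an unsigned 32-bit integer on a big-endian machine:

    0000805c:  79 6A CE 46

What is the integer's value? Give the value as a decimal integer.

In big-endian order the high byte comes first in memory.
The bytes are already most-significant first: 0x796ACE46.
0x796ACE46 = 2037042758.

2037042758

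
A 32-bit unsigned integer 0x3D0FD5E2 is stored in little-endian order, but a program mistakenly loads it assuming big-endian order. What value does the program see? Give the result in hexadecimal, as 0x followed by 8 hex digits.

0xE2D50F3D

Stored little-endian, the bytes at ascending addresses are E2 D5 0F 3D.
Read back as big-endian, the last byte is least significant, giving 0xE2D50F3D.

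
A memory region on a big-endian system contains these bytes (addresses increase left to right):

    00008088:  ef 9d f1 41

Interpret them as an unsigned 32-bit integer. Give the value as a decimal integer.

4020105537

Big-endian: lowest address holds the most-significant byte.
The bytes are already most-significant first: 0xEF9DF141.
0xEF9DF141 = 4020105537.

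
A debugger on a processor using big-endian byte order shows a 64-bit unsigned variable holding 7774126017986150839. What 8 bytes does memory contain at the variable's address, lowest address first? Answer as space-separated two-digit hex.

7774126017986150839 in hexadecimal, padded to 64 bits, is 0x6BE33E6C9D2FC1B7.
Split into bytes (most-significant first): 6B E3 3E 6C 9D 2F C1 B7.
Big-endian: lowest address holds the most-significant byte.
So the memory order matches the most-significant-first order: 6B E3 3E 6C 9D 2F C1 B7.

6B E3 3E 6C 9D 2F C1 B7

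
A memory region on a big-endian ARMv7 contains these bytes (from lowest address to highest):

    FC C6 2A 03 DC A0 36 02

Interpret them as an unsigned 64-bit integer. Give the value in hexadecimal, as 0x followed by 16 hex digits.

0xFCC62A03DCA03602

Big-endian: lowest address holds the most-significant byte.
The bytes are already most-significant first: 0xFCC62A03DCA03602.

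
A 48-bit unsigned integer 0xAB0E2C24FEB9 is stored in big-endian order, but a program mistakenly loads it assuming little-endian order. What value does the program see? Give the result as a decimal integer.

Stored big-endian, the bytes at ascending addresses are AB 0E 2C 24 FE B9.
Read back as little-endian, the first byte is least significant, giving 0xB9FE242C0EAB.
0xB9FE242C0EAB = 204501179698859.

204501179698859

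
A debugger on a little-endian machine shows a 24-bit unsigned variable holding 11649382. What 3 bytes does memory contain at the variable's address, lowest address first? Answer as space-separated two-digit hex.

66 C1 B1

11649382 in hexadecimal, padded to 24 bits, is 0xB1C166.
Split into bytes (most-significant first): B1 C1 66.
Little-endian: lowest address holds the least-significant byte.
So at ascending addresses the bytes are 66 C1 B1.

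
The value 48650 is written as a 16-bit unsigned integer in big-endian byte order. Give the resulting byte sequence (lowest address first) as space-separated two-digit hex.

48650 in hexadecimal, padded to 16 bits, is 0xBE0A.
Split into bytes (most-significant first): BE 0A.
Big-endian: lowest address holds the most-significant byte.
So the memory order matches the most-significant-first order: BE 0A.

BE 0A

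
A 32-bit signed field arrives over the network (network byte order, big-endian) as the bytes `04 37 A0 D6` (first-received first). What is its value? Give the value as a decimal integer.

Big-endian stores the most-significant byte at the lowest address.
The bytes are already most-significant first: 0x0437A0D6.
0x0437A0D6 = 70754518.

70754518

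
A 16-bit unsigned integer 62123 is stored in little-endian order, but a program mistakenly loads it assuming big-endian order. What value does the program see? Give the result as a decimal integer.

62123 in 16-bit hexadecimal is 0xF2AB.
Stored little-endian, the bytes at ascending addresses are AB F2.
Read back as big-endian, the last byte is least significant, giving 0xABF2.
0xABF2 = 44018.

44018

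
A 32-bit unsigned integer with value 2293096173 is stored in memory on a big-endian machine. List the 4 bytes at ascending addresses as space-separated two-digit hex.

2293096173 in hexadecimal, padded to 32 bits, is 0x88ADDEED.
Split into bytes (most-significant first): 88 AD DE ED.
Big-endian: lowest address holds the most-significant byte.
So the memory order matches the most-significant-first order: 88 AD DE ED.

88 AD DE ED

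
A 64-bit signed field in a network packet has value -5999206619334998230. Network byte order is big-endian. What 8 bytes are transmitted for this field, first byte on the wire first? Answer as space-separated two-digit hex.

Two's complement of -5999206619334998230 in 64 bits: 5999206619334998230 = 0x534176A297A278D6; invert → 0xACBE895D685D8729; add 1 → 0xACBE895D685D872A.
Split into bytes (most-significant first): AC BE 89 5D 68 5D 87 2A.
Big-endian stores the most-significant byte at the lowest address.
So the memory order matches the most-significant-first order: AC BE 89 5D 68 5D 87 2A.

AC BE 89 5D 68 5D 87 2A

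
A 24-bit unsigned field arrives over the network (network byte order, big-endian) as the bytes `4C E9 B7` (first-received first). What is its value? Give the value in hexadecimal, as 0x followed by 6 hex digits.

0x4CE9B7

Big-endian stores the most-significant byte at the lowest address.
The bytes are already most-significant first: 0x4CE9B7.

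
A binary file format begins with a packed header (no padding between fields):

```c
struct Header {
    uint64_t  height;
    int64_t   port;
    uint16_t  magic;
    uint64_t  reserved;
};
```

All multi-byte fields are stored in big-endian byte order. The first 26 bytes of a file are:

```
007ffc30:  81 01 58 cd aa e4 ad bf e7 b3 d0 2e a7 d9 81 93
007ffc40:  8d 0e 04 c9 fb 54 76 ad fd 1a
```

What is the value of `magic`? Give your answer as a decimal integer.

36110

`magic` follows `height` (8 B), `port` (8 B), so it starts at offset 8 + 8 = 16 and occupies 2 bytes.
Bytes at offsets 16..17: 8D 0E.
Big-endian stores the most-significant byte at the lowest address.
The bytes are already most-significant first: 0x8D0E.
0x8D0E = 36110.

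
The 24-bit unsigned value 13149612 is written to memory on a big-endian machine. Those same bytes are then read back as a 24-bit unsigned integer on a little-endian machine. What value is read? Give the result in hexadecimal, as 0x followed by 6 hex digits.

0xACA5C8

13149612 in 24-bit hexadecimal is 0xC8A5AC.
Stored big-endian, the bytes at ascending addresses are C8 A5 AC.
Read back as little-endian, the first byte is least significant, giving 0xACA5C8.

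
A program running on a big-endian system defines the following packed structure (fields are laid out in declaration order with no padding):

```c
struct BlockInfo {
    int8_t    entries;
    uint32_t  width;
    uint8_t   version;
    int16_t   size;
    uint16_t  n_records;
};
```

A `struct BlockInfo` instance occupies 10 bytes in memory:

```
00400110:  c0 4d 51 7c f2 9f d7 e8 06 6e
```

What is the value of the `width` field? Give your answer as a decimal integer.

1297186034

`width` follows `entries` (1 byte), so it starts at byte offset 1 and occupies 4 bytes.
Bytes at offsets 1..4: 4D 51 7C F2.
Big-endian stores the most-significant byte at the lowest address.
The bytes are already most-significant first: 0x4D517CF2.
0x4D517CF2 = 1297186034.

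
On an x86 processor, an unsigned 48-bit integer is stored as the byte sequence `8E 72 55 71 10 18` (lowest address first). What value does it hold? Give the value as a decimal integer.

Little-endian: lowest address holds the least-significant byte.
Reassemble most-significant byte first: 18 10 71 55 72 8E → 0x18107155728E.
0x18107155728E = 26458899968654.

26458899968654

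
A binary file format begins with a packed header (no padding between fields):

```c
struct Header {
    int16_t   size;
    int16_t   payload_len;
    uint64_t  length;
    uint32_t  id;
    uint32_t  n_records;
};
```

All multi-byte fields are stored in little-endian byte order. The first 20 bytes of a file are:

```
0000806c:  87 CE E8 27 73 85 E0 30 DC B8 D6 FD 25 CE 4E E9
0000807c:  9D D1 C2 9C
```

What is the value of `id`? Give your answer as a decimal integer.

3914255909

`id` follows `size` (2 B), `payload_len` (2 B), `length` (8 B), so it starts at offset 2 + 2 + 8 = 12 and occupies 4 bytes.
Bytes at offsets 12..15: 25 CE 4E E9.
In little-endian order the low byte comes first in memory.
Reassemble most-significant byte first: E9 4E CE 25 → 0xE94ECE25.
0xE94ECE25 = 3914255909.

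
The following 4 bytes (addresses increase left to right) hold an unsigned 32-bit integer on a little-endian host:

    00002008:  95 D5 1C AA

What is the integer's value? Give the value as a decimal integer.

2854016405

Little-endian: lowest address holds the least-significant byte.
Reassemble most-significant byte first: AA 1C D5 95 → 0xAA1CD595.
0xAA1CD595 = 2854016405.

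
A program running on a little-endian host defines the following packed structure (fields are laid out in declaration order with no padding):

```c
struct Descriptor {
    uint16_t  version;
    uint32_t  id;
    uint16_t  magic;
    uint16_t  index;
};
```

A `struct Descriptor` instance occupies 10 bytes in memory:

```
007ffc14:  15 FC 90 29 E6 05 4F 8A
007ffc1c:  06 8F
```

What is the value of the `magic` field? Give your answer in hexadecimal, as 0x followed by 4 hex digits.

`magic` follows `version` (2 B), `id` (4 B), so it starts at offset 2 + 4 = 6 and occupies 2 bytes.
Bytes at offsets 6..7: 4F 8A.
Little-endian: lowest address holds the least-significant byte.
Reassemble most-significant byte first: 8A 4F → 0x8A4F.

0x8A4F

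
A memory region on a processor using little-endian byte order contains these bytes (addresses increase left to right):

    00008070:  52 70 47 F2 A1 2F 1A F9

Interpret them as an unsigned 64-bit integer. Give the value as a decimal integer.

Little-endian stores the least-significant byte at the lowest address.
Reassemble most-significant byte first: F9 1A 2F A1 F2 47 70 52 → 0xF91A2FA1F2477052.
0xF91A2FA1F2477052 = 17949711637439541330.

17949711637439541330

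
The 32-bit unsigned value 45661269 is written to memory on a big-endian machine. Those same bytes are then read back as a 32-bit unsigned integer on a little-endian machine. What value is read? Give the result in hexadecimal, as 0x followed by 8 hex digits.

0x55BCB802

45661269 in 32-bit hexadecimal is 0x02B8BC55.
Stored big-endian, the bytes at ascending addresses are 02 B8 BC 55.
Read back as little-endian, the first byte is least significant, giving 0x55BCB802.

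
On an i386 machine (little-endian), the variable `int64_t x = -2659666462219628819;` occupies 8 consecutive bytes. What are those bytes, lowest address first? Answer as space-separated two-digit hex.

ED 0E 61 B2 71 F7 16 DB

Two's complement of -2659666462219628819 in 64 bits: 2659666462219628819 = 0x24E9088E4D9EF113; invert → 0xDB16F771B2610EEC; add 1 → 0xDB16F771B2610EED.
Split into bytes (most-significant first): DB 16 F7 71 B2 61 0E ED.
In little-endian order the low byte comes first in memory.
So at ascending addresses the bytes are ED 0E 61 B2 71 F7 16 DB.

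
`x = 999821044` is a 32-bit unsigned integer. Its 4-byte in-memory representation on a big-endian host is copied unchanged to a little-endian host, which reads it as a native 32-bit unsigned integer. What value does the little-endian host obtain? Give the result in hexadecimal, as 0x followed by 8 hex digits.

0xF40E983B

999821044 in 32-bit hexadecimal is 0x3B980EF4.
Stored big-endian, the bytes at ascending addresses are 3B 98 0E F4.
Read back as little-endian, the first byte is least significant, giving 0xF40E983B.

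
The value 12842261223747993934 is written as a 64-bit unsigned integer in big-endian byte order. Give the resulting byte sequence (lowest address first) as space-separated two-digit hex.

12842261223747993934 in hexadecimal, padded to 64 bits, is 0xB238E08AB245C14E.
Split into bytes (most-significant first): B2 38 E0 8A B2 45 C1 4E.
Big-endian: lowest address holds the most-significant byte.
So the memory order matches the most-significant-first order: B2 38 E0 8A B2 45 C1 4E.

B2 38 E0 8A B2 45 C1 4E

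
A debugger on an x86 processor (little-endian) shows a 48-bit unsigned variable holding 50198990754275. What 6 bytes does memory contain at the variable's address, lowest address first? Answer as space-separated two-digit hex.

50198990754275 in hexadecimal, padded to 48 bits, is 0x2DA7DD0311E3.
Split into bytes (most-significant first): 2D A7 DD 03 11 E3.
In little-endian order the low byte comes first in memory.
So at ascending addresses the bytes are E3 11 03 DD A7 2D.

E3 11 03 DD A7 2D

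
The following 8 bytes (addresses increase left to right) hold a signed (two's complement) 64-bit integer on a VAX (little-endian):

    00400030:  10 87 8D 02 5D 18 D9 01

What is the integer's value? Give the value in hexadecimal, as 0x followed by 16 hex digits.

0x01D9185D028D8710

Little-endian: lowest address holds the least-significant byte.
Reassemble most-significant byte first: 01 D9 18 5D 02 8D 87 10 → 0x01D9185D028D8710.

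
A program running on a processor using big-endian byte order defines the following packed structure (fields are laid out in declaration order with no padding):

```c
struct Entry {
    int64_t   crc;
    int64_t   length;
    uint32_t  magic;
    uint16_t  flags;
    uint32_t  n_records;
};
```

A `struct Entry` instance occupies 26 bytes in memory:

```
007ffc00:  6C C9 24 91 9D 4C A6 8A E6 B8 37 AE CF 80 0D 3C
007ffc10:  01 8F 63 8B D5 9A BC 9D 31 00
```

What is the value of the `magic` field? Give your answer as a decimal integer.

26174347

`magic` follows `crc` (8 B), `length` (8 B), so it starts at offset 8 + 8 = 16 and occupies 4 bytes.
Bytes at offsets 16..19: 01 8F 63 8B.
Big-endian: lowest address holds the most-significant byte.
The bytes are already most-significant first: 0x018F638B.
0x018F638B = 26174347.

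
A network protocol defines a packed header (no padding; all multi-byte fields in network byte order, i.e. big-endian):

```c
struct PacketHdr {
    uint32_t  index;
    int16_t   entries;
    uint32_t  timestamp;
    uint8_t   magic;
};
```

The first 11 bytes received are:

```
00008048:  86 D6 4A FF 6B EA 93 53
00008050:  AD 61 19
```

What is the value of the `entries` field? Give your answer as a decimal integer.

`entries` follows `index` (4 bytes), so it starts at byte offset 4 and occupies 2 bytes.
Bytes at offsets 4..5: 6B EA.
Big-endian stores the most-significant byte at the lowest address.
The bytes are already most-significant first: 0x6BEA.
0x6BEA = 27626.

27626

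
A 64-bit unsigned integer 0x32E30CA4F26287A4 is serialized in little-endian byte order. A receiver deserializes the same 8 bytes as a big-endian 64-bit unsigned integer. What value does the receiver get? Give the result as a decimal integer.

11855553338350035762

Stored little-endian, the bytes at ascending addresses are A4 87 62 F2 A4 0C E3 32.
Read back as big-endian, the last byte is least significant, giving 0xA48762F2A40CE332.
0xA48762F2A40CE332 = 11855553338350035762.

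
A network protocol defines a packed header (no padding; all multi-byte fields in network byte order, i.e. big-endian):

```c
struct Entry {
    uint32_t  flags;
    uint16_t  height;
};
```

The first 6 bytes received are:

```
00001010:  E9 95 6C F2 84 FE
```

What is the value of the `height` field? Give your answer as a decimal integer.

`height` follows `flags` (4 bytes), so it starts at byte offset 4 and occupies 2 bytes.
Bytes at offsets 4..5: 84 FE.
Big-endian: lowest address holds the most-significant byte.
The bytes are already most-significant first: 0x84FE.
0x84FE = 34046.

34046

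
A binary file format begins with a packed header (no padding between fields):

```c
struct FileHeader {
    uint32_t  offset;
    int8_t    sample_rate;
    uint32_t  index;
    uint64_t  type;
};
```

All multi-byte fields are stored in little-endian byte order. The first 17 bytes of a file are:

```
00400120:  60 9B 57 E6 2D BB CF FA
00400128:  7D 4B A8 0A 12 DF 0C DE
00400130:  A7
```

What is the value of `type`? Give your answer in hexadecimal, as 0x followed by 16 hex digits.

`type` follows `offset` (4 B), `sample_rate` (1 B), `index` (4 B), so it starts at offset 4 + 1 + 4 = 9 and occupies 8 bytes.
Bytes at offsets 9..16: 4B A8 0A 12 DF 0C DE A7.
In little-endian order the low byte comes first in memory.
Reassemble most-significant byte first: A7 DE 0C DF 12 0A A8 4B → 0xA7DE0CDF120AA84B.

0xA7DE0CDF120AA84B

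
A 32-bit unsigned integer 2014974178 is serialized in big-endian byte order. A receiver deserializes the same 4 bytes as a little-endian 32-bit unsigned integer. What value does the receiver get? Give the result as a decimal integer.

3792706168

2014974178 in 32-bit hexadecimal is 0x781A10E2.
Stored big-endian, the bytes at ascending addresses are 78 1A 10 E2.
Read back as little-endian, the first byte is least significant, giving 0xE2101A78.
0xE2101A78 = 3792706168.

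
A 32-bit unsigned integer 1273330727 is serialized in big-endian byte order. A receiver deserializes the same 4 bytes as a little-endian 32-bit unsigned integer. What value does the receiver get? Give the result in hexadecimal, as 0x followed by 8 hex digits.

1273330727 in 32-bit hexadecimal is 0x4BE57C27.
Stored big-endian, the bytes at ascending addresses are 4B E5 7C 27.
Read back as little-endian, the first byte is least significant, giving 0x277CE54B.

0x277CE54B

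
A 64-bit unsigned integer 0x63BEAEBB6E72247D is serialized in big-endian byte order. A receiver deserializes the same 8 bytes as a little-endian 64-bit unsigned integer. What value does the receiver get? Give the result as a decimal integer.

Stored big-endian, the bytes at ascending addresses are 63 BE AE BB 6E 72 24 7D.
Read back as little-endian, the first byte is least significant, giving 0x7D24726EBBAEBE63.
0x7D24726EBBAEBE63 = 9017458173823336035.

9017458173823336035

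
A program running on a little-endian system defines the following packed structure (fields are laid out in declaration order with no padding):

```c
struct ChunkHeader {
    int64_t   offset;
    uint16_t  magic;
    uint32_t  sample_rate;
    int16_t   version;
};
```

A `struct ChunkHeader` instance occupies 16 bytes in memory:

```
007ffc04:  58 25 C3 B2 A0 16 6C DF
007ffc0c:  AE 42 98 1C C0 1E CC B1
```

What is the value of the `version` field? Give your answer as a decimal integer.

`version` follows `offset` (8 B), `magic` (2 B), `sample_rate` (4 B), so it starts at offset 8 + 2 + 4 = 14 and occupies 2 bytes.
Bytes at offsets 14..15: CC B1.
Little-endian stores the least-significant byte at the lowest address.
Reassemble most-significant byte first: B1 CC → 0xB1CC.
Top bit is set, so as a signed 16-bit value this is 0xB1CC − 2^16 = -20020.

-20020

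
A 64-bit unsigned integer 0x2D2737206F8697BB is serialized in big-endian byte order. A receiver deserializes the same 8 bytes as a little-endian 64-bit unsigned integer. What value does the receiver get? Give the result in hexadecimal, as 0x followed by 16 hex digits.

Stored big-endian, the bytes at ascending addresses are 2D 27 37 20 6F 86 97 BB.
Read back as little-endian, the first byte is least significant, giving 0xBB97866F2037272D.

0xBB97866F2037272D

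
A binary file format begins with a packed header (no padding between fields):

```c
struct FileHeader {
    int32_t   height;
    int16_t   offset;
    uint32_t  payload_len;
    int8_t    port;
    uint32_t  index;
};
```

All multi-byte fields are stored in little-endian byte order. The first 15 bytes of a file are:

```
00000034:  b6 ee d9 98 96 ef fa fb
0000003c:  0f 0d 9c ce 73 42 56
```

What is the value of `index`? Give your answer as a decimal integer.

1447195598

`index` follows `height` (4 B), `offset` (2 B), `payload_len` (4 B), `port` (1 B), so it starts at offset 4 + 2 + 4 + 1 = 11 and occupies 4 bytes.
Bytes at offsets 11..14: CE 73 42 56.
Little-endian stores the least-significant byte at the lowest address.
Reassemble most-significant byte first: 56 42 73 CE → 0x564273CE.
0x564273CE = 1447195598.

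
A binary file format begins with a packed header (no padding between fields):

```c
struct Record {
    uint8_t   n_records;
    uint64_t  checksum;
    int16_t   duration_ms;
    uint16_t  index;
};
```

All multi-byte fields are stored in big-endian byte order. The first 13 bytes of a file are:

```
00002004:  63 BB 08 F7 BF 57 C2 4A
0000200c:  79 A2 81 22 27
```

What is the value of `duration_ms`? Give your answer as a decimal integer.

-23935

`duration_ms` follows `n_records` (1 B), `checksum` (8 B), so it starts at offset 1 + 8 = 9 and occupies 2 bytes.
Bytes at offsets 9..10: A2 81.
Big-endian: lowest address holds the most-significant byte.
The bytes are already most-significant first: 0xA281.
Top bit is set, so as a signed 16-bit value this is 0xA281 − 2^16 = -23935.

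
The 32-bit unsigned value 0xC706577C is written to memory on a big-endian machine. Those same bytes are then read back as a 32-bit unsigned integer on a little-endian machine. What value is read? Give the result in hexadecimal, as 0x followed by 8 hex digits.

0x7C5706C7

Stored big-endian, the bytes at ascending addresses are C7 06 57 7C.
Read back as little-endian, the first byte is least significant, giving 0x7C5706C7.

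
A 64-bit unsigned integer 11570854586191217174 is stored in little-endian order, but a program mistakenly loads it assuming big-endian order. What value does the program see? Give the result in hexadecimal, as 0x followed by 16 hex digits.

11570854586191217174 in 64-bit hexadecimal is 0xA093EEF0EDA08216.
Stored little-endian, the bytes at ascending addresses are 16 82 A0 ED F0 EE 93 A0.
Read back as big-endian, the last byte is least significant, giving 0x1682A0EDF0EE93A0.

0x1682A0EDF0EE93A0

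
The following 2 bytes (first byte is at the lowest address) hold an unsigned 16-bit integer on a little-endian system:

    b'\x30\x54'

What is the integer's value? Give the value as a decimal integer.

21552

Little-endian: lowest address holds the least-significant byte.
Reassemble most-significant byte first: 54 30 → 0x5430.
0x5430 = 21552.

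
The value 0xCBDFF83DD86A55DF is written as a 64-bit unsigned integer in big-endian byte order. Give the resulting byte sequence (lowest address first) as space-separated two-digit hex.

Split into bytes (most-significant first): CB DF F8 3D D8 6A 55 DF.
Big-endian: lowest address holds the most-significant byte.
So the memory order matches the most-significant-first order: CB DF F8 3D D8 6A 55 DF.

CB DF F8 3D D8 6A 55 DF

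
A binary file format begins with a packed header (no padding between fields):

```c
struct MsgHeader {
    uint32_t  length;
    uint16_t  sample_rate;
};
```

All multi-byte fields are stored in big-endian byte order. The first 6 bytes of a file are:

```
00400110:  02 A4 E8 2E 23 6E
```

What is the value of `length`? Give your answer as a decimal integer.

44361774

`length` is the first field, at byte offset 0, occupying 4 bytes.
Bytes at offsets 0..3: 02 A4 E8 2E.
Big-endian: lowest address holds the most-significant byte.
The bytes are already most-significant first: 0x02A4E82E.
0x02A4E82E = 44361774.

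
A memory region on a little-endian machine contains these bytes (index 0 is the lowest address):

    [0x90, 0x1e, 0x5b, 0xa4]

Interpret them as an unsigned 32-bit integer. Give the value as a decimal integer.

2757435024

Little-endian stores the least-significant byte at the lowest address.
Reassemble most-significant byte first: A4 5B 1E 90 → 0xA45B1E90.
0xA45B1E90 = 2757435024.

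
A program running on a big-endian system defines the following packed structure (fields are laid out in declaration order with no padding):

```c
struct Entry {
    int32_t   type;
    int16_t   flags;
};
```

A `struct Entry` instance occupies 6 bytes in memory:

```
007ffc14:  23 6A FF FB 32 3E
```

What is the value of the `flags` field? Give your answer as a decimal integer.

`flags` follows `type` (4 bytes), so it starts at byte offset 4 and occupies 2 bytes.
Bytes at offsets 4..5: 32 3E.
Big-endian stores the most-significant byte at the lowest address.
The bytes are already most-significant first: 0x323E.
0x323E = 12862.

12862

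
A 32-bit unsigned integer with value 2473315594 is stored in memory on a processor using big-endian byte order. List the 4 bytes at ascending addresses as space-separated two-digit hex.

93 6B CD 0A

2473315594 in hexadecimal, padded to 32 bits, is 0x936BCD0A.
Split into bytes (most-significant first): 93 6B CD 0A.
In big-endian order the high byte comes first in memory.
So the memory order matches the most-significant-first order: 93 6B CD 0A.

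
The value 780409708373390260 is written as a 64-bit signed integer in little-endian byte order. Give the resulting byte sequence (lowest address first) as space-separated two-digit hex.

B4 B3 DC B6 7E 92 D4 0A

780409708373390260 in hexadecimal, padded to 64 bits, is 0x0AD4927EB6DCB3B4.
Split into bytes (most-significant first): 0A D4 92 7E B6 DC B3 B4.
In little-endian order the low byte comes first in memory.
So at ascending addresses the bytes are B4 B3 DC B6 7E 92 D4 0A.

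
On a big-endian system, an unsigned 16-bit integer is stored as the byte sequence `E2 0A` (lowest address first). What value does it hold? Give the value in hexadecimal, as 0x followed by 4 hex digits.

Big-endian: lowest address holds the most-significant byte.
The bytes are already most-significant first: 0xE20A.

0xE20A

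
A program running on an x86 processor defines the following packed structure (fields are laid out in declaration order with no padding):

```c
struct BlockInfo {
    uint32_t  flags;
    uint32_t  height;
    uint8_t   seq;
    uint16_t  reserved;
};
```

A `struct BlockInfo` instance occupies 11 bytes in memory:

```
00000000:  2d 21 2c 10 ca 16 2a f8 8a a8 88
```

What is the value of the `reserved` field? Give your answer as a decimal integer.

34984

`reserved` follows `flags` (4 B), `height` (4 B), `seq` (1 B), so it starts at offset 4 + 4 + 1 = 9 and occupies 2 bytes.
Bytes at offsets 9..10: A8 88.
Little-endian stores the least-significant byte at the lowest address.
Reassemble most-significant byte first: 88 A8 → 0x88A8.
0x88A8 = 34984.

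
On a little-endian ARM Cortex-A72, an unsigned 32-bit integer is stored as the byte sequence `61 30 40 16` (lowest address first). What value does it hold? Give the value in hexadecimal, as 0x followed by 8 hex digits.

In little-endian order the low byte comes first in memory.
Reassemble most-significant byte first: 16 40 30 61 → 0x16403061.

0x16403061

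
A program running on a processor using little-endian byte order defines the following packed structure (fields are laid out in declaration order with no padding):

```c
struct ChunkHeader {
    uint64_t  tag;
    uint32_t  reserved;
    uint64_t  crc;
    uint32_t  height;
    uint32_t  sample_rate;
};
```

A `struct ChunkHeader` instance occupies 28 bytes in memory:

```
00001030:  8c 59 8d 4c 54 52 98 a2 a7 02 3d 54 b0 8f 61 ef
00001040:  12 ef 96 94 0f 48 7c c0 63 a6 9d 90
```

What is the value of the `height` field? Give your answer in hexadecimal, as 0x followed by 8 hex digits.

`height` follows `tag` (8 B), `reserved` (4 B), `crc` (8 B), so it starts at offset 8 + 4 + 8 = 20 and occupies 4 bytes.
Bytes at offsets 20..23: 0F 48 7C C0.
Little-endian stores the least-significant byte at the lowest address.
Reassemble most-significant byte first: C0 7C 48 0F → 0xC07C480F.

0xC07C480F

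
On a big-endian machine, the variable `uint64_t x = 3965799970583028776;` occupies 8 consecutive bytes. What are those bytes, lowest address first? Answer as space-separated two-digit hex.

37 09 5A 0F C0 DB 24 28

3965799970583028776 in hexadecimal, padded to 64 bits, is 0x37095A0FC0DB2428.
Split into bytes (most-significant first): 37 09 5A 0F C0 DB 24 28.
In big-endian order the high byte comes first in memory.
So the memory order matches the most-significant-first order: 37 09 5A 0F C0 DB 24 28.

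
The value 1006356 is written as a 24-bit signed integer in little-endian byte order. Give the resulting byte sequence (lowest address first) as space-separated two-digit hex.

1006356 in hexadecimal, padded to 24 bits, is 0x0F5B14.
Split into bytes (most-significant first): 0F 5B 14.
Little-endian stores the least-significant byte at the lowest address.
So at ascending addresses the bytes are 14 5B 0F.

14 5B 0F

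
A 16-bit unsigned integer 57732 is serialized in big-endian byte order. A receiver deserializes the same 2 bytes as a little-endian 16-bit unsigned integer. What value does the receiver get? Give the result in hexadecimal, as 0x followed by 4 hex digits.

57732 in 16-bit hexadecimal is 0xE184.
Stored big-endian, the bytes at ascending addresses are E1 84.
Read back as little-endian, the first byte is least significant, giving 0x84E1.

0x84E1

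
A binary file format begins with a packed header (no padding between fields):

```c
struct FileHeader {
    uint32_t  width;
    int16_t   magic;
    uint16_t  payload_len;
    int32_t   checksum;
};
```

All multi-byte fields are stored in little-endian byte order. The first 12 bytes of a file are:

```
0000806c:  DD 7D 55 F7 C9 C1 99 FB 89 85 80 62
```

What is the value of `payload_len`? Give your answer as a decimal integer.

64409

`payload_len` follows `width` (4 B), `magic` (2 B), so it starts at offset 4 + 2 = 6 and occupies 2 bytes.
Bytes at offsets 6..7: 99 FB.
In little-endian order the low byte comes first in memory.
Reassemble most-significant byte first: FB 99 → 0xFB99.
0xFB99 = 64409.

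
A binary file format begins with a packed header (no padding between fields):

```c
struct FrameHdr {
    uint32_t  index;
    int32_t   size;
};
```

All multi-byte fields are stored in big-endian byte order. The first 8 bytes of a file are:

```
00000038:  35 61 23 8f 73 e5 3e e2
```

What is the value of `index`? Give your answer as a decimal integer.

`index` is the first field, at byte offset 0, occupying 4 bytes.
Bytes at offsets 0..3: 35 61 23 8F.
In big-endian order the high byte comes first in memory.
The bytes are already most-significant first: 0x3561238F.
0x3561238F = 895558543.

895558543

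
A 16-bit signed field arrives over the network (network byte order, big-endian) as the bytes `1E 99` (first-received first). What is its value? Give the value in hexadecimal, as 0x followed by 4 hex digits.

Big-endian: lowest address holds the most-significant byte.
The bytes are already most-significant first: 0x1E99.

0x1E99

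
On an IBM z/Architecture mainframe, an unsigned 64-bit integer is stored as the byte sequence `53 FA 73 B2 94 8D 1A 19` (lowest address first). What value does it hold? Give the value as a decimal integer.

6051276260159330841

Big-endian stores the most-significant byte at the lowest address.
The bytes are already most-significant first: 0x53FA73B2948D1A19.
0x53FA73B2948D1A19 = 6051276260159330841.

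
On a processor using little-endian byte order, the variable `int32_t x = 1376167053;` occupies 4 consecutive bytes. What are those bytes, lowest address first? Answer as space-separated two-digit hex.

8D A4 06 52

1376167053 in hexadecimal, padded to 32 bits, is 0x5206A48D.
Split into bytes (most-significant first): 52 06 A4 8D.
Little-endian stores the least-significant byte at the lowest address.
So at ascending addresses the bytes are 8D A4 06 52.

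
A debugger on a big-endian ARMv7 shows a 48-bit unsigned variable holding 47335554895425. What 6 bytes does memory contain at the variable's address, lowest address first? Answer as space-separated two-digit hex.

2B 0D 2A EF 4E 41

47335554895425 in hexadecimal, padded to 48 bits, is 0x2B0D2AEF4E41.
Split into bytes (most-significant first): 2B 0D 2A EF 4E 41.
Big-endian: lowest address holds the most-significant byte.
So the memory order matches the most-significant-first order: 2B 0D 2A EF 4E 41.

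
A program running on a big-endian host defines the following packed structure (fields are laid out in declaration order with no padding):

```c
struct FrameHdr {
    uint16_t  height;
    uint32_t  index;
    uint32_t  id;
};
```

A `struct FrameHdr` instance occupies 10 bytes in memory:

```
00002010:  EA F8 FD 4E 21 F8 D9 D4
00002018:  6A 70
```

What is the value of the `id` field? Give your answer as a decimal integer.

3654576752

`id` follows `height` (2 B), `index` (4 B), so it starts at offset 2 + 4 = 6 and occupies 4 bytes.
Bytes at offsets 6..9: D9 D4 6A 70.
Big-endian stores the most-significant byte at the lowest address.
The bytes are already most-significant first: 0xD9D46A70.
0xD9D46A70 = 3654576752.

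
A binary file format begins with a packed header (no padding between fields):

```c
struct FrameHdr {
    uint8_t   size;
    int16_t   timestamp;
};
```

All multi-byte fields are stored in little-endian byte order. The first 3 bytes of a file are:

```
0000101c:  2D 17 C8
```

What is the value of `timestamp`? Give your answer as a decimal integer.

`timestamp` follows `size` (1 byte), so it starts at byte offset 1 and occupies 2 bytes.
Bytes at offsets 1..2: 17 C8.
Little-endian stores the least-significant byte at the lowest address.
Reassemble most-significant byte first: C8 17 → 0xC817.
Top bit is set, so as a signed 16-bit value this is 0xC817 − 2^16 = -14313.

-14313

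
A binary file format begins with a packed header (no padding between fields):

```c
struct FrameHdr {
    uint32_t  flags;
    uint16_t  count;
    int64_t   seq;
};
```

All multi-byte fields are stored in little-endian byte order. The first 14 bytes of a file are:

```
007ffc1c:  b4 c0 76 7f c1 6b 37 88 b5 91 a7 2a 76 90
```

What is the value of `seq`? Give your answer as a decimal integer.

-8037189585803573193

`seq` follows `flags` (4 B), `count` (2 B), so it starts at offset 4 + 2 = 6 and occupies 8 bytes.
Bytes at offsets 6..13: 37 88 B5 91 A7 2A 76 90.
Little-endian: lowest address holds the least-significant byte.
Reassemble most-significant byte first: 90 76 2A A7 91 B5 88 37 → 0x90762AA791B58837.
Top bit is set, so as a signed 64-bit value this is 0x90762AA791B58837 − 2^64 = -8037189585803573193.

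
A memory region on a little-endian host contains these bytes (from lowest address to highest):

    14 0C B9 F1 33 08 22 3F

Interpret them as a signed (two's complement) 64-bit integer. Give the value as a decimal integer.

Little-endian stores the least-significant byte at the lowest address.
Reassemble most-significant byte first: 3F 22 08 33 F1 B9 0C 14 → 0x3F220833F1B90C14.
0x3F220833F1B90C14 = 4549207592789412884.

4549207592789412884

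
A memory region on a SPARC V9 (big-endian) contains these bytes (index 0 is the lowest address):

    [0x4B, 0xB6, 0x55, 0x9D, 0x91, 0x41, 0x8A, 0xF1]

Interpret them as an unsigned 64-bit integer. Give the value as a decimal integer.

5455642133841152753

Big-endian: lowest address holds the most-significant byte.
The bytes are already most-significant first: 0x4BB6559D91418AF1.
0x4BB6559D91418AF1 = 5455642133841152753.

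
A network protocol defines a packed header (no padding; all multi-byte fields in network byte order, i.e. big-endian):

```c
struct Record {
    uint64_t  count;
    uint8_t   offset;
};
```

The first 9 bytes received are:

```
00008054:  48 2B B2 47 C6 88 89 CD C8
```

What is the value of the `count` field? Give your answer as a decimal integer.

`count` is the first field, at byte offset 0, occupying 8 bytes.
Bytes at offsets 0..7: 48 2B B2 47 C6 88 89 CD.
In big-endian order the high byte comes first in memory.
The bytes are already most-significant first: 0x482BB247C68889CD.
0x482BB247C68889CD = 5200446216072628685.

5200446216072628685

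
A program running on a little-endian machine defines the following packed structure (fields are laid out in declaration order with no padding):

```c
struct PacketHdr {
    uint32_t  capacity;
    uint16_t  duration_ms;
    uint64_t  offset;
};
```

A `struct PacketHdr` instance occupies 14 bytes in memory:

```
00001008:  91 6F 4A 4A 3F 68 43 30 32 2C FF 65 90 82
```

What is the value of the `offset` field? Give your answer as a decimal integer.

`offset` follows `capacity` (4 B), `duration_ms` (2 B), so it starts at offset 4 + 2 = 6 and occupies 8 bytes.
Bytes at offsets 6..13: 43 30 32 2C FF 65 90 82.
Little-endian stores the least-significant byte at the lowest address.
Reassemble most-significant byte first: 82 90 65 FF 2C 32 30 43 → 0x829065FF2C323043.
0x829065FF2C323043 = 9408131768209518659.

9408131768209518659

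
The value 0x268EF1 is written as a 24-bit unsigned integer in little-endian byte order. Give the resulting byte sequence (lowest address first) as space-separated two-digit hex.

Split into bytes (most-significant first): 26 8E F1.
In little-endian order the low byte comes first in memory.
So at ascending addresses the bytes are F1 8E 26.

F1 8E 26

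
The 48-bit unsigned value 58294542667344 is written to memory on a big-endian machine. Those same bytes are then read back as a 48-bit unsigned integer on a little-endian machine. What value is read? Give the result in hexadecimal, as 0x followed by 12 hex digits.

0x500E82C10435

58294542667344 in 48-bit hexadecimal is 0x3504C1820E50.
Stored big-endian, the bytes at ascending addresses are 35 04 C1 82 0E 50.
Read back as little-endian, the first byte is least significant, giving 0x500E82C10435.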